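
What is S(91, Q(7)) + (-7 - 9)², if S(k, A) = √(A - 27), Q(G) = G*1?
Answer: 256 + 2*I*√5 ≈ 256.0 + 4.4721*I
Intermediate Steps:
Q(G) = G
S(k, A) = √(-27 + A)
S(91, Q(7)) + (-7 - 9)² = √(-27 + 7) + (-7 - 9)² = √(-20) + (-16)² = 2*I*√5 + 256 = 256 + 2*I*√5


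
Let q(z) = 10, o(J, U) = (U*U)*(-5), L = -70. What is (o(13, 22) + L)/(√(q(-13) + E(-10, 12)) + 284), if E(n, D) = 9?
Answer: -235720/26879 + 830*√19/26879 ≈ -8.6351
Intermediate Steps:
o(J, U) = -5*U² (o(J, U) = U²*(-5) = -5*U²)
(o(13, 22) + L)/(√(q(-13) + E(-10, 12)) + 284) = (-5*22² - 70)/(√(10 + 9) + 284) = (-5*484 - 70)/(√19 + 284) = (-2420 - 70)/(284 + √19) = -2490/(284 + √19)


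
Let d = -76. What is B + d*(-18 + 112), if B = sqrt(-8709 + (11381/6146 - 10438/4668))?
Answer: -7144 + I*sqrt(112009352539493409)/3586191 ≈ -7144.0 + 93.324*I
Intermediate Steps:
B = I*sqrt(112009352539493409)/3586191 (B = sqrt(-8709 + (11381*(1/6146) - 10438*1/4668)) = sqrt(-8709 + (11381/6146 - 5219/2334)) = sqrt(-8709 - 1378180/3586191) = sqrt(-31233515599/3586191) = I*sqrt(112009352539493409)/3586191 ≈ 93.324*I)
B + d*(-18 + 112) = I*sqrt(112009352539493409)/3586191 - 76*(-18 + 112) = I*sqrt(112009352539493409)/3586191 - 76*94 = I*sqrt(112009352539493409)/3586191 - 7144 = -7144 + I*sqrt(112009352539493409)/3586191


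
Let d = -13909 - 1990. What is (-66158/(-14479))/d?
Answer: -66158/230201621 ≈ -0.00028739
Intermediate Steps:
d = -15899
(-66158/(-14479))/d = -66158/(-14479)/(-15899) = -66158*(-1/14479)*(-1/15899) = (66158/14479)*(-1/15899) = -66158/230201621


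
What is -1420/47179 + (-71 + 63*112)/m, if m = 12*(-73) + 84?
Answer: -30060905/3396888 ≈ -8.8495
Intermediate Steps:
m = -792 (m = -876 + 84 = -792)
-1420/47179 + (-71 + 63*112)/m = -1420/47179 + (-71 + 63*112)/(-792) = -1420*1/47179 + (-71 + 7056)*(-1/792) = -1420/47179 + 6985*(-1/792) = -1420/47179 - 635/72 = -30060905/3396888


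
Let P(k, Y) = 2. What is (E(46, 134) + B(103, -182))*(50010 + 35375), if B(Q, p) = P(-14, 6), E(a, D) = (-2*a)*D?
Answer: -1052455510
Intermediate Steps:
E(a, D) = -2*D*a
B(Q, p) = 2
(E(46, 134) + B(103, -182))*(50010 + 35375) = (-2*134*46 + 2)*(50010 + 35375) = (-12328 + 2)*85385 = -12326*85385 = -1052455510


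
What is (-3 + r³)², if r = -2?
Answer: 121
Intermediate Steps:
(-3 + r³)² = (-3 + (-2)³)² = (-3 - 8)² = (-11)² = 121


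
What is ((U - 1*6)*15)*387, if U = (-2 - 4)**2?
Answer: 174150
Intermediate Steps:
U = 36 (U = (-6)**2 = 36)
((U - 1*6)*15)*387 = ((36 - 1*6)*15)*387 = ((36 - 6)*15)*387 = (30*15)*387 = 450*387 = 174150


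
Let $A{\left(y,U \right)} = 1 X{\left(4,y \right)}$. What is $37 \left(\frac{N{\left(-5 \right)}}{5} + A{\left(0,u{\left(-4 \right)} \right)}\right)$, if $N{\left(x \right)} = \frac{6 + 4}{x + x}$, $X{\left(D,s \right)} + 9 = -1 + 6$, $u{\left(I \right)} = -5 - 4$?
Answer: $- \frac{777}{5} \approx -155.4$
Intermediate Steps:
$u{\left(I \right)} = -9$
$X{\left(D,s \right)} = -4$ ($X{\left(D,s \right)} = -9 + \left(-1 + 6\right) = -9 + 5 = -4$)
$A{\left(y,U \right)} = -4$ ($A{\left(y,U \right)} = 1 \left(-4\right) = -4$)
$N{\left(x \right)} = \frac{5}{x}$ ($N{\left(x \right)} = \frac{10}{2 x} = 10 \frac{1}{2 x} = \frac{5}{x}$)
$37 \left(\frac{N{\left(-5 \right)}}{5} + A{\left(0,u{\left(-4 \right)} \right)}\right) = 37 \left(\frac{5 \frac{1}{-5}}{5} - 4\right) = 37 \left(5 \left(- \frac{1}{5}\right) \frac{1}{5} - 4\right) = 37 \left(\left(-1\right) \frac{1}{5} - 4\right) = 37 \left(- \frac{1}{5} - 4\right) = 37 \left(- \frac{21}{5}\right) = - \frac{777}{5}$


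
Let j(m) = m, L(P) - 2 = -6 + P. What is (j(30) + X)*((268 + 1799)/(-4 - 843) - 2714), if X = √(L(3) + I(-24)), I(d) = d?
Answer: -69024750/847 - 11504125*I/847 ≈ -81493.0 - 13582.0*I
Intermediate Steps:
L(P) = -4 + P (L(P) = 2 + (-6 + P) = -4 + P)
X = 5*I (X = √((-4 + 3) - 24) = √(-1 - 24) = √(-25) = 5*I ≈ 5.0*I)
(j(30) + X)*((268 + 1799)/(-4 - 843) - 2714) = (30 + 5*I)*((268 + 1799)/(-4 - 843) - 2714) = (30 + 5*I)*(2067/(-847) - 2714) = (30 + 5*I)*(2067*(-1/847) - 2714) = (30 + 5*I)*(-2067/847 - 2714) = (30 + 5*I)*(-2300825/847) = -69024750/847 - 11504125*I/847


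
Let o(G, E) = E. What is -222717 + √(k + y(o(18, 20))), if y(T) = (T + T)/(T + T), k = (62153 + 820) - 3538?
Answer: -222717 + 6*√1651 ≈ -2.2247e+5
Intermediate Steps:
k = 59435 (k = 62973 - 3538 = 59435)
y(T) = 1 (y(T) = (2*T)/((2*T)) = (2*T)*(1/(2*T)) = 1)
-222717 + √(k + y(o(18, 20))) = -222717 + √(59435 + 1) = -222717 + √59436 = -222717 + 6*√1651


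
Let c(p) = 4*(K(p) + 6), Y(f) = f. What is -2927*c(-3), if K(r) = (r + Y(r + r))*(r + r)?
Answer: -702480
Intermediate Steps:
K(r) = 6*r² (K(r) = (r + (r + r))*(r + r) = (r + 2*r)*(2*r) = (3*r)*(2*r) = 6*r²)
c(p) = 24 + 24*p² (c(p) = 4*(6*p² + 6) = 4*(6 + 6*p²) = 24 + 24*p²)
-2927*c(-3) = -2927*(24 + 24*(-3)²) = -2927*(24 + 24*9) = -2927*(24 + 216) = -2927*240 = -702480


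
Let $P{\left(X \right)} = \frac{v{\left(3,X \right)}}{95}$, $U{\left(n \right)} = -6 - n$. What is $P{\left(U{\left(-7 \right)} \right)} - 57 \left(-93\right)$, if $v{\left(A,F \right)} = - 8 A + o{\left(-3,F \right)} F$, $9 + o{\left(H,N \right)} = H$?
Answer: $\frac{503559}{95} \approx 5300.6$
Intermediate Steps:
$o{\left(H,N \right)} = -9 + H$
$v{\left(A,F \right)} = - 12 F - 8 A$ ($v{\left(A,F \right)} = - 8 A + \left(-9 - 3\right) F = - 8 A - 12 F = - 12 F - 8 A$)
$P{\left(X \right)} = - \frac{24}{95} - \frac{12 X}{95}$ ($P{\left(X \right)} = \frac{- 12 X - 24}{95} = \left(- 12 X - 24\right) \frac{1}{95} = \left(-24 - 12 X\right) \frac{1}{95} = - \frac{24}{95} - \frac{12 X}{95}$)
$P{\left(U{\left(-7 \right)} \right)} - 57 \left(-93\right) = \left(- \frac{24}{95} - \frac{12 \left(-6 - -7\right)}{95}\right) - 57 \left(-93\right) = \left(- \frac{24}{95} - \frac{12 \left(-6 + 7\right)}{95}\right) - -5301 = \left(- \frac{24}{95} - \frac{12}{95}\right) + 5301 = - \frac{36}{95} + 5301 = \frac{503559}{95}$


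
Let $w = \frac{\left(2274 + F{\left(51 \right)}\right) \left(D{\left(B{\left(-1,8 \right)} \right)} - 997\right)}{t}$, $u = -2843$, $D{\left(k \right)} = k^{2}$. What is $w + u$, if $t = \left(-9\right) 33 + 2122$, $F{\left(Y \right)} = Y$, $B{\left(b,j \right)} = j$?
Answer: $- \frac{294308}{73} \approx -4031.6$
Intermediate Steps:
$t = 1825$ ($t = -297 + 2122 = 1825$)
$w = - \frac{86769}{73}$ ($w = \frac{\left(2274 + 51\right) \left(8^{2} - 997\right)}{1825} = 2325 \left(64 - 997\right) \frac{1}{1825} = 2325 \left(-933\right) \frac{1}{1825} = \left(-2169225\right) \frac{1}{1825} = - \frac{86769}{73} \approx -1188.6$)
$w + u = - \frac{86769}{73} - 2843 = - \frac{294308}{73}$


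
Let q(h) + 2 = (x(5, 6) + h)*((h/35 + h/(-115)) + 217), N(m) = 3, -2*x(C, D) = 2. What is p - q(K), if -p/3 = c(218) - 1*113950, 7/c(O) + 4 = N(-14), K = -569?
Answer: 73917787/161 ≈ 4.5912e+5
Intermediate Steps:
x(C, D) = -1 (x(C, D) = -1/2*2 = -1)
c(O) = -7 (c(O) = 7/(-4 + 3) = 7/(-1) = 7*(-1) = -7)
q(h) = -2 + (-1 + h)*(217 + 16*h/805) (q(h) = -2 + (-1 + h)*((h/35 + h/(-115)) + 217) = -2 + (-1 + h)*((h*(1/35) + h*(-1/115)) + 217) = -2 + (-1 + h)*((h/35 - h/115) + 217) = -2 + (-1 + h)*(16*h/805 + 217) = -2 + (-1 + h)*(217 + 16*h/805))
p = 341871 (p = -3*(-7 - 1*113950) = -3*(-7 - 113950) = -3*(-113957) = 341871)
p - q(K) = 341871 - (-219 + (16/805)*(-569)**2 + (174669/805)*(-569)) = 341871 - (-219 + (16/805)*323761 - 99386661/805) = 341871 - (-219 + 5180176/805 - 99386661/805) = 341871 - 1*(-18876556/161) = 341871 + 18876556/161 = 73917787/161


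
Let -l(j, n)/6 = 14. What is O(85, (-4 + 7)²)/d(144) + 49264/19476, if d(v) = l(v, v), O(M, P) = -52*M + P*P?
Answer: 7387045/136332 ≈ 54.184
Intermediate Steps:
l(j, n) = -84 (l(j, n) = -6*14 = -84)
O(M, P) = P² - 52*M (O(M, P) = -52*M + P² = P² - 52*M)
d(v) = -84
O(85, (-4 + 7)²)/d(144) + 49264/19476 = (((-4 + 7)²)² - 52*85)/(-84) + 49264/19476 = ((3²)² - 4420)*(-1/84) + 49264*(1/19476) = (9² - 4420)*(-1/84) + 12316/4869 = (81 - 4420)*(-1/84) + 12316/4869 = -4339*(-1/84) + 12316/4869 = 4339/84 + 12316/4869 = 7387045/136332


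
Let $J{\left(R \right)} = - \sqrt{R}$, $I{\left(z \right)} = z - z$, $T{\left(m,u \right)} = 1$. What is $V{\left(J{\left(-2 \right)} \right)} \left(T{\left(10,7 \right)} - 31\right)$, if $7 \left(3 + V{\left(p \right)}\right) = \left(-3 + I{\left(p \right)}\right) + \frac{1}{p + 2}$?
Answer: $\frac{710}{7} - \frac{5 i \sqrt{2}}{7} \approx 101.43 - 1.0102 i$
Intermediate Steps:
$I{\left(z \right)} = 0$
$V{\left(p \right)} = - \frac{24}{7} + \frac{1}{7 \left(2 + p\right)}$ ($V{\left(p \right)} = -3 + \frac{\left(-3 + 0\right) + \frac{1}{p + 2}}{7} = -3 + \frac{-3 + \frac{1}{2 + p}}{7} = -3 - \left(\frac{3}{7} - \frac{1}{7 \left(2 + p\right)}\right) = - \frac{24}{7} + \frac{1}{7 \left(2 + p\right)}$)
$V{\left(J{\left(-2 \right)} \right)} \left(T{\left(10,7 \right)} - 31\right) = \frac{-47 - 24 \left(- \sqrt{-2}\right)}{7 \left(2 - \sqrt{-2}\right)} \left(1 - 31\right) = \frac{-47 - 24 \left(- i \sqrt{2}\right)}{7 \left(2 - i \sqrt{2}\right)} \left(-30\right) = \frac{-47 + 24 i \sqrt{2}}{7 \left(2 - i \sqrt{2}\right)} \left(-30\right) = - \frac{30 \left(-47 + 24 i \sqrt{2}\right)}{7 \left(2 - i \sqrt{2}\right)}$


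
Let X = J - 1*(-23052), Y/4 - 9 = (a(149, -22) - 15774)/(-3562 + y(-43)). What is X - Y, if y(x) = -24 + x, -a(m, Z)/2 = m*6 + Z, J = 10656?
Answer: 6427664/191 ≈ 33653.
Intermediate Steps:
a(m, Z) = -12*m - 2*Z (a(m, Z) = -2*(m*6 + Z) = -2*(6*m + Z) = -2*(Z + 6*m) = -12*m - 2*Z)
Y = 10564/191 (Y = 36 + 4*(((-12*149 - 2*(-22)) - 15774)/(-3562 + (-24 - 43))) = 36 + 4*(((-1788 + 44) - 15774)/(-3562 - 67)) = 36 + 4*((-1744 - 15774)/(-3629)) = 36 + 4*(-17518*(-1/3629)) = 36 + 4*(922/191) = 36 + 3688/191 = 10564/191 ≈ 55.309)
X = 33708 (X = 10656 - 1*(-23052) = 10656 + 23052 = 33708)
X - Y = 33708 - 1*10564/191 = 33708 - 10564/191 = 6427664/191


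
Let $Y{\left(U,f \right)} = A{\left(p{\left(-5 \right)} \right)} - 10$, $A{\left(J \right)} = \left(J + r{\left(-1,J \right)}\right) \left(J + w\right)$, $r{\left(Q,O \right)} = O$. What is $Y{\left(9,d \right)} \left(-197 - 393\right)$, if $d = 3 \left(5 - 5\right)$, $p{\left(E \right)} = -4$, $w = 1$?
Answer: $-8260$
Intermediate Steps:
$A{\left(J \right)} = 2 J \left(1 + J\right)$ ($A{\left(J \right)} = \left(J + J\right) \left(J + 1\right) = 2 J \left(1 + J\right)$)
$d = 0$ ($d = 3 \cdot 0 = 0$)
$Y{\left(U,f \right)} = 14$ ($Y{\left(U,f \right)} = 2 \left(-4\right) \left(1 - 4\right) - 10 = 2 \left(-4\right) \left(-3\right) - 10 = 24 - 10 = 14$)
$Y{\left(9,d \right)} \left(-197 - 393\right) = 14 \left(-197 - 393\right) = 14 \left(-590\right) = -8260$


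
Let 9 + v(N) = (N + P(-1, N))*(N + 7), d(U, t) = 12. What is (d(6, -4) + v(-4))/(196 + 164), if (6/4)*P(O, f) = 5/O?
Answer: -19/360 ≈ -0.052778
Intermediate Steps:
P(O, f) = 10/(3*O) (P(O, f) = 2*(5/O)/3 = 10/(3*O))
v(N) = -9 + (7 + N)*(-10/3 + N) (v(N) = -9 + (N + (10/3)/(-1))*(N + 7) = -9 + (N + (10/3)*(-1))*(7 + N) = -9 + (N - 10/3)*(7 + N) = -9 + (-10/3 + N)*(7 + N) = -9 + (7 + N)*(-10/3 + N))
(d(6, -4) + v(-4))/(196 + 164) = (12 + (-97/3 + (-4)² + (11/3)*(-4)))/(196 + 164) = (12 + (-97/3 + 16 - 44/3))/360 = (12 - 31)*(1/360) = -19*1/360 = -19/360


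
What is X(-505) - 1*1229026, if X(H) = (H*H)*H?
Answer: -130016651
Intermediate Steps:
X(H) = H³ (X(H) = H²*H = H³)
X(-505) - 1*1229026 = (-505)³ - 1*1229026 = -128787625 - 1229026 = -130016651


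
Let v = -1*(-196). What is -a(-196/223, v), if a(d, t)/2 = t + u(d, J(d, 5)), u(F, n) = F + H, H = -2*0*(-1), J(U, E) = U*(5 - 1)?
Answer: -87024/223 ≈ -390.24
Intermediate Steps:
v = 196
J(U, E) = 4*U (J(U, E) = U*4 = 4*U)
H = 0 (H = 0*(-1) = 0)
u(F, n) = F (u(F, n) = F + 0 = F)
a(d, t) = 2*d + 2*t (a(d, t) = 2*(t + d) = 2*(d + t) = 2*d + 2*t)
-a(-196/223, v) = -(2*(-196/223) + 2*196) = -(2*(-196*1/223) + 392) = -(2*(-196/223) + 392) = -(-392/223 + 392) = -1*87024/223 = -87024/223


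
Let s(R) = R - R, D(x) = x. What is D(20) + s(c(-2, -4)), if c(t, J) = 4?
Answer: 20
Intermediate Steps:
s(R) = 0
D(20) + s(c(-2, -4)) = 20 + 0 = 20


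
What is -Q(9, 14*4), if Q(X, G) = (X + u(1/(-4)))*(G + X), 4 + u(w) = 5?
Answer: -650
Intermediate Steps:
u(w) = 1 (u(w) = -4 + 5 = 1)
Q(X, G) = (1 + X)*(G + X) (Q(X, G) = (X + 1)*(G + X) = (1 + X)*(G + X))
-Q(9, 14*4) = -(14*4 + 9 + 9**2 + (14*4)*9) = -(56 + 9 + 81 + 56*9) = -(56 + 9 + 81 + 504) = -1*650 = -650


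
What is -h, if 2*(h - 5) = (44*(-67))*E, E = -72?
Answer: -106133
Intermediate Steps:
h = 106133 (h = 5 + ((44*(-67))*(-72))/2 = 5 + (-2948*(-72))/2 = 5 + (1/2)*212256 = 5 + 106128 = 106133)
-h = -1*106133 = -106133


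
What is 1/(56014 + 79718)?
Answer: 1/135732 ≈ 7.3675e-6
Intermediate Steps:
1/(56014 + 79718) = 1/135732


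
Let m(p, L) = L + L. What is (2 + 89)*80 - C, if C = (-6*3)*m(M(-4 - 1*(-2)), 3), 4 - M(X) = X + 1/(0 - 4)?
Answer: 7388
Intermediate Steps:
M(X) = 17/4 - X (M(X) = 4 - (X + 1/(0 - 4)) = 4 - (X + 1/(-4)) = 4 - (X - 1/4) = 4 - (-1/4 + X) = 4 + (1/4 - X) = 17/4 - X)
m(p, L) = 2*L
C = -108 (C = (-6*3)*(2*3) = -18*6 = -108)
(2 + 89)*80 - C = (2 + 89)*80 - 1*(-108) = 91*80 + 108 = 7280 + 108 = 7388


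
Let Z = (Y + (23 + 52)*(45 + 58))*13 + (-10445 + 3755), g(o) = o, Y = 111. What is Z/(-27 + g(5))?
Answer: -47589/11 ≈ -4326.3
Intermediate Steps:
Z = 95178 (Z = (111 + (23 + 52)*(45 + 58))*13 + (-10445 + 3755) = (111 + 75*103)*13 - 6690 = (111 + 7725)*13 - 6690 = 7836*13 - 6690 = 101868 - 6690 = 95178)
Z/(-27 + g(5)) = 95178/(-27 + 5) = 95178/(-22) = 95178*(-1/22) = -47589/11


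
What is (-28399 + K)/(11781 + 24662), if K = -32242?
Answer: -60641/36443 ≈ -1.6640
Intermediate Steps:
(-28399 + K)/(11781 + 24662) = (-28399 - 32242)/(11781 + 24662) = -60641/36443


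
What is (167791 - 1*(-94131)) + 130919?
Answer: 392841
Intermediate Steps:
(167791 - 1*(-94131)) + 130919 = (167791 + 94131) + 130919 = 261922 + 130919 = 392841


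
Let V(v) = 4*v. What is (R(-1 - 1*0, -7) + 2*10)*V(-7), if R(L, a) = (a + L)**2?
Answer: -2352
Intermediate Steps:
R(L, a) = (L + a)**2
(R(-1 - 1*0, -7) + 2*10)*V(-7) = (((-1 - 1*0) - 7)**2 + 2*10)*(4*(-7)) = (((-1 + 0) - 7)**2 + 20)*(-28) = ((-1 - 7)**2 + 20)*(-28) = ((-8)**2 + 20)*(-28) = (64 + 20)*(-28) = 84*(-28) = -2352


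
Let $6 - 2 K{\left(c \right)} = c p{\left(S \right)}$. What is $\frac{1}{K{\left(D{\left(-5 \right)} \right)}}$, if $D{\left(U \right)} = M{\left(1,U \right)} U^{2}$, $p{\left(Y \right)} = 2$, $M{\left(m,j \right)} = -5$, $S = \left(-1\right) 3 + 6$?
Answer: $\frac{1}{128} \approx 0.0078125$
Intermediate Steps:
$S = 3$ ($S = -3 + 6 = 3$)
$D{\left(U \right)} = - 5 U^{2}$
$K{\left(c \right)} = 3 - c$ ($K{\left(c \right)} = 3 - \frac{c 2}{2} = 3 - \frac{2 c}{2} = 3 - c$)
$\frac{1}{K{\left(D{\left(-5 \right)} \right)}} = \frac{1}{3 - - 5 \left(-5\right)^{2}} = \frac{1}{3 - \left(-5\right) 25} = \frac{1}{3 - -125} = \frac{1}{3 + 125} = \frac{1}{128}$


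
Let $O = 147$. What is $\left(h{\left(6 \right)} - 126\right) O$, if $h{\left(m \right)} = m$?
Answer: $-17640$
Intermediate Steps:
$\left(h{\left(6 \right)} - 126\right) O = \left(6 - 126\right) 147 = \left(-120\right) 147 = -17640$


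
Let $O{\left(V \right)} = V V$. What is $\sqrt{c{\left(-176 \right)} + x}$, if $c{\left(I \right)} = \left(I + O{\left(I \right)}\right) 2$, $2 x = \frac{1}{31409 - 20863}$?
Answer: $\frac{\sqrt{6851035950873}}{10546} \approx 248.19$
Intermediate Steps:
$O{\left(V \right)} = V^{2}$
$x = \frac{1}{21092}$ ($x = \frac{1}{2 \left(31409 - 20863\right)} = \frac{1}{2 \cdot 10546} = \frac{1}{2} \cdot \frac{1}{10546} = \frac{1}{21092} \approx 4.7411 \cdot 10^{-5}$)
$c{\left(I \right)} = 2 I + 2 I^{2}$ ($c{\left(I \right)} = \left(I + I^{2}\right) 2 = 2 I + 2 I^{2}$)
$\sqrt{c{\left(-176 \right)} + x} = \sqrt{2 \left(-176\right) \left(1 - 176\right) + \frac{1}{21092}} = \sqrt{2 \left(-176\right) \left(-175\right) + \frac{1}{21092}} = \sqrt{61600 + \frac{1}{21092}} = \sqrt{\frac{1299267201}{21092}} = \frac{\sqrt{6851035950873}}{10546}$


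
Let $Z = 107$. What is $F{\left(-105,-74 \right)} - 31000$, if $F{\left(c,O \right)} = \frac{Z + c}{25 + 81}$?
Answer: $- \frac{1642999}{53} \approx -31000.0$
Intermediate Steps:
$F{\left(c,O \right)} = \frac{107}{106} + \frac{c}{106}$ ($F{\left(c,O \right)} = \frac{107 + c}{25 + 81} = \frac{107 + c}{106} = \left(107 + c\right) \frac{1}{106} = \frac{107}{106} + \frac{c}{106}$)
$F{\left(-105,-74 \right)} - 31000 = \left(\frac{107}{106} + \frac{1}{106} \left(-105\right)\right) - 31000 = \left(\frac{107}{106} - \frac{105}{106}\right) - 31000 = \frac{1}{53} - 31000 = - \frac{1642999}{53}$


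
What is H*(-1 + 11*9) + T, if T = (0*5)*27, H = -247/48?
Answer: -12103/24 ≈ -504.29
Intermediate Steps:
H = -247/48 (H = -247*1/48 = -247/48 ≈ -5.1458)
T = 0 (T = 0*27 = 0)
H*(-1 + 11*9) + T = -247*(-1 + 11*9)/48 + 0 = -247*(-1 + 99)/48 + 0 = -247/48*98 + 0 = -12103/24 + 0 = -12103/24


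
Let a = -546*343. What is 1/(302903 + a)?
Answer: 1/115625 ≈ 8.6487e-6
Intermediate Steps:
a = -187278
1/(302903 + a) = 1/(302903 - 187278) = 1/115625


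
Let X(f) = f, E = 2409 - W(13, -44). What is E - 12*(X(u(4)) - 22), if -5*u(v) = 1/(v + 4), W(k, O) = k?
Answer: 26603/10 ≈ 2660.3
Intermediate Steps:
u(v) = -1/(5*(4 + v)) (u(v) = -1/(5*(v + 4)) = -1/(5*(4 + v)))
E = 2396 (E = 2409 - 1*13 = 2409 - 13 = 2396)
E - 12*(X(u(4)) - 22) = 2396 - 12*(-1/(20 + 5*4) - 22) = 2396 - 12*(-1/(20 + 20) - 22) = 2396 - 12*(-1/40 - 22) = 2396 - 12*(-881)/40 = 2396 - 1*(-2643/10) = 2396 + 2643/10 = 26603/10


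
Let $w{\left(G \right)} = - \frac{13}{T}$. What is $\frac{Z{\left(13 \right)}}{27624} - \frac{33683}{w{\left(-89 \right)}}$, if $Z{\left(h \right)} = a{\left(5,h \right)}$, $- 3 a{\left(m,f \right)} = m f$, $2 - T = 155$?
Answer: $- \frac{32852366921}{82872} \approx -3.9642 \cdot 10^{5}$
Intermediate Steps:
$T = -153$ ($T = 2 - 155 = -153$)
$a{\left(m,f \right)} = - \frac{f m}{3}$ ($a{\left(m,f \right)} = - \frac{m f}{3} = - \frac{f m}{3}$)
$w{\left(G \right)} = \frac{13}{153}$ ($w{\left(G \right)} = - \frac{13}{-153} = \left(-13\right) \left(- \frac{1}{153}\right) = \frac{13}{153}$)
$Z{\left(h \right)} = - \frac{5 h}{3}$ ($Z{\left(h \right)} = \left(- \frac{1}{3}\right) h 5 = - \frac{5 h}{3}$)
$\frac{Z{\left(13 \right)}}{27624} - \frac{33683}{w{\left(-89 \right)}} = \frac{\left(- \frac{5}{3}\right) 13}{27624} - \frac{33683}{\frac{13}{153}} = \left(- \frac{65}{3}\right) \frac{1}{27624} - 396423 = - \frac{65}{82872} - 396423 = - \frac{32852366921}{82872}$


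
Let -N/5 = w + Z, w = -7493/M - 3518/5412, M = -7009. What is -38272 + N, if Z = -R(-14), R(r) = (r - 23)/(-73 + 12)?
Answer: -44277613446313/1156947594 ≈ -38271.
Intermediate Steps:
w = 7947227/18966354 (w = -7493/(-7009) - 3518/5412 = -7493*(-1/7009) - 3518*1/5412 = 7493/7009 - 1759/2706 = 7947227/18966354 ≈ 0.41902)
R(r) = 23/61 - r/61 (R(r) = (-23 + r)/(-61) = (-23 + r)*(-1/61) = 23/61 - r/61)
Z = -37/61 (Z = -(23/61 - 1/61*(-14)) = -(23/61 + 14/61) = -1*37/61 = -37/61 ≈ -0.60656)
N = 1084871255/1156947594 (N = -5*(7947227/18966354 - 37/61) = -5*(-216974251/1156947594) = 1084871255/1156947594 ≈ 0.93770)
-38272 + N = -38272 + 1084871255/1156947594 = -44277613446313/1156947594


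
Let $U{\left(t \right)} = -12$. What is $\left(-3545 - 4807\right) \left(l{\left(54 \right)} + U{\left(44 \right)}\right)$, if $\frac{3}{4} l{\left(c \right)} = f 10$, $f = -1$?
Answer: $211584$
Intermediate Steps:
$l{\left(c \right)} = - \frac{40}{3}$ ($l{\left(c \right)} = \frac{4 \left(\left(-1\right) 10\right)}{3} = \frac{4}{3} \left(-10\right) = - \frac{40}{3}$)
$\left(-3545 - 4807\right) \left(l{\left(54 \right)} + U{\left(44 \right)}\right) = \left(-3545 - 4807\right) \left(- \frac{40}{3} - 12\right) = \left(-8352\right) \left(- \frac{76}{3}\right) = 211584$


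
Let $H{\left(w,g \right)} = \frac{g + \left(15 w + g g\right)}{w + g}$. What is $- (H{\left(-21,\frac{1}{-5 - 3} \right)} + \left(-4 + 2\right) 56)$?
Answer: $\frac{131257}{1352} \approx 97.084$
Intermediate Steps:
$H{\left(w,g \right)} = \frac{g + g^{2} + 15 w}{g + w}$ ($H{\left(w,g \right)} = \frac{g + \left(15 w + g^{2}\right)}{g + w} = \frac{g + \left(g^{2} + 15 w\right)}{g + w} = \frac{g + g^{2} + 15 w}{g + w}$)
$- (H{\left(-21,\frac{1}{-5 - 3} \right)} + \left(-4 + 2\right) 56) = - (\frac{\frac{1}{-5 - 3} + \left(\frac{1}{-5 - 3}\right)^{2} + 15 \left(-21\right)}{\frac{1}{-5 - 3} - 21} + \left(-4 + 2\right) 56) = - (\frac{\frac{1}{-8} + \left(\frac{1}{-8}\right)^{2} - 315}{\frac{1}{-8} - 21} - 112) = - (\frac{- \frac{1}{8} + \left(- \frac{1}{8}\right)^{2} - 315}{- \frac{1}{8} - 21} - 112) = - (\frac{- \frac{1}{8} + \frac{1}{64} - 315}{- \frac{169}{8}} - 112) = - (\left(- \frac{8}{169}\right) \left(- \frac{20167}{64}\right) - 112) = - (\frac{20167}{1352} - 112) = \left(-1\right) \left(- \frac{131257}{1352}\right) = \frac{131257}{1352}$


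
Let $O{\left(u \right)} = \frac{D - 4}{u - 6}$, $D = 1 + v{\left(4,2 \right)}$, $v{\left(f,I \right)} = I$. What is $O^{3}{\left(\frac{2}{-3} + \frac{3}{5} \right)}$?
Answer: $\frac{3375}{753571} \approx 0.0044787$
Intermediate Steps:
$D = 3$ ($D = 1 + 2 = 3$)
$O{\left(u \right)} = - \frac{1}{-6 + u}$ ($O{\left(u \right)} = \frac{3 - 4}{u - 6} = - \frac{1}{u - 6} = - \frac{1}{-6 + u}$)
$O^{3}{\left(\frac{2}{-3} + \frac{3}{5} \right)} = \left(- \frac{1}{-6 + \left(\frac{2}{-3} + \frac{3}{5}\right)}\right)^{3} = \left(- \frac{1}{-6 + \left(2 \left(- \frac{1}{3}\right) + 3 \cdot \frac{1}{5}\right)}\right)^{3} = \left(- \frac{1}{-6 + \left(- \frac{2}{3} + \frac{3}{5}\right)}\right)^{3} = \left(- \frac{1}{-6 - \frac{1}{15}}\right)^{3} = \left(- \frac{1}{- \frac{91}{15}}\right)^{3} = \left(\left(-1\right) \left(- \frac{15}{91}\right)\right)^{3} = \left(\frac{15}{91}\right)^{3} = \frac{3375}{753571}$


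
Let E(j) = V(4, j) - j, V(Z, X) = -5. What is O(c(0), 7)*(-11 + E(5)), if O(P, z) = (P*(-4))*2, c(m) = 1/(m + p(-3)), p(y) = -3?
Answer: -56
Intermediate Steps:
c(m) = 1/(-3 + m) (c(m) = 1/(m - 3) = 1/(-3 + m))
O(P, z) = -8*P (O(P, z) = -4*P*2 = -8*P)
E(j) = -5 - j
O(c(0), 7)*(-11 + E(5)) = (-8/(-3 + 0))*(-11 + (-5 - 1*5)) = (-8/(-3))*(-11 + (-5 - 5)) = (-8*(-⅓))*(-11 - 10) = (8/3)*(-21) = -56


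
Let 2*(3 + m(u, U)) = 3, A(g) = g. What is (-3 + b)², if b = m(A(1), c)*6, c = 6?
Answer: 144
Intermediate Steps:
m(u, U) = -3/2 (m(u, U) = -3 + (½)*3 = -3 + 3/2 = -3/2)
b = -9 (b = -3/2*6 = -9)
(-3 + b)² = (-3 - 9)² = (-12)² = 144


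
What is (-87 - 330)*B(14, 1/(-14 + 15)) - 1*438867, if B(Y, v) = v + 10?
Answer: -443454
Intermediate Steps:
B(Y, v) = 10 + v
(-87 - 330)*B(14, 1/(-14 + 15)) - 1*438867 = (-87 - 330)*(10 + 1/(-14 + 15)) - 1*438867 = -417*(10 + 1/1) - 438867 = -417*(10 + 1) - 438867 = -417*11 - 438867 = -4587 - 438867 = -443454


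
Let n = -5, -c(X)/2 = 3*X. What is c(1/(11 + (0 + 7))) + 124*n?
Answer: -1861/3 ≈ -620.33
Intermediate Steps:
c(X) = -6*X
c(1/(11 + (0 + 7))) + 124*n = -6/(11 + (0 + 7)) + 124*(-5) = -6/(11 + 7) - 620 = -6/18 - 620 = -6*1/18 - 620 = -⅓ - 620 = -1861/3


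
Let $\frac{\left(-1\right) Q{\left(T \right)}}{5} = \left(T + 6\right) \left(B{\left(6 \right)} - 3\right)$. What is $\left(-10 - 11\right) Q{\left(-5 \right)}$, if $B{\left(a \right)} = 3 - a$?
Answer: $-630$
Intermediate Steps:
$Q{\left(T \right)} = 180 + 30 T$ ($Q{\left(T \right)} = - 5 \left(T + 6\right) \left(\left(3 - 6\right) - 3\right) = - 5 \left(6 + T\right) \left(\left(3 - 6\right) - 3\right) = - 5 \left(6 + T\right) \left(-3 - 3\right) = - 5 \left(6 + T\right) \left(-6\right) = - 5 \left(-36 - 6 T\right) = 180 + 30 T$)
$\left(-10 - 11\right) Q{\left(-5 \right)} = \left(-10 - 11\right) \left(180 + 30 \left(-5\right)\right) = - 21 \left(180 - 150\right) = \left(-21\right) 30 = -630$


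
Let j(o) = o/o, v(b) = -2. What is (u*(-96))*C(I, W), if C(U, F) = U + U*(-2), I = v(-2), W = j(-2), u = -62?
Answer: 11904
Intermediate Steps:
j(o) = 1
W = 1
I = -2
C(U, F) = -U (C(U, F) = U - 2*U = -U)
(u*(-96))*C(I, W) = (-62*(-96))*(-1*(-2)) = 5952*2 = 11904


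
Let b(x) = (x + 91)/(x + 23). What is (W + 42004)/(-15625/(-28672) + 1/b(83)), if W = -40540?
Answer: 3651895296/2878991 ≈ 1268.5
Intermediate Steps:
b(x) = (91 + x)/(23 + x)
(W + 42004)/(-15625/(-28672) + 1/b(83)) = (-40540 + 42004)/(-15625/(-28672) + 1/((91 + 83)/(23 + 83))) = 1464/(-15625*(-1/28672) + 1/(174/106)) = 1464/(15625/28672 + 1/((1/106)*174)) = 1464/(15625/28672 + 1/(87/53)) = 1464/(15625/28672 + 53/87) = 1464/(2878991/2494464) = 1464*(2494464/2878991) = 3651895296/2878991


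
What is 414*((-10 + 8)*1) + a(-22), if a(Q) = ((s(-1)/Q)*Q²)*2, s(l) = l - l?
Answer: -828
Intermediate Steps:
s(l) = 0
a(Q) = 0 (a(Q) = ((0/Q)*Q²)*2 = (0*Q²)*2 = 0*2 = 0)
414*((-10 + 8)*1) + a(-22) = 414*((-10 + 8)*1) + 0 = 414*(-2*1) + 0 = 414*(-2) + 0 = -828 + 0 = -828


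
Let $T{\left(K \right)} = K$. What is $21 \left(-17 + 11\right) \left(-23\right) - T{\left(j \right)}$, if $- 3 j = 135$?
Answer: $2943$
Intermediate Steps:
$j = -45$ ($j = \left(- \frac{1}{3}\right) 135 = -45$)
$21 \left(-17 + 11\right) \left(-23\right) - T{\left(j \right)} = 21 \left(-17 + 11\right) \left(-23\right) - -45 = 21 \left(-6\right) \left(-23\right) + 45 = \left(-126\right) \left(-23\right) + 45 = 2898 + 45 = 2943$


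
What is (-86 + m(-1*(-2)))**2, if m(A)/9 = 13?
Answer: 961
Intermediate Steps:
m(A) = 117 (m(A) = 9*13 = 117)
(-86 + m(-1*(-2)))**2 = (-86 + 117)**2 = 31**2 = 961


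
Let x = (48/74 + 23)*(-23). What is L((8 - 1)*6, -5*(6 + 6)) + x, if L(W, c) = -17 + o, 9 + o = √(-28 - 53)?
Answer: -21087/37 + 9*I ≈ -569.92 + 9.0*I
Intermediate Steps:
o = -9 + 9*I (o = -9 + √(-28 - 53) = -9 + √(-81) = -9 + 9*I ≈ -9.0 + 9.0*I)
L(W, c) = -26 + 9*I (L(W, c) = -17 + (-9 + 9*I) = -26 + 9*I)
x = -20125/37 (x = (48*(1/74) + 23)*(-23) = (24/37 + 23)*(-23) = (875/37)*(-23) = -20125/37 ≈ -543.92)
L((8 - 1)*6, -5*(6 + 6)) + x = (-26 + 9*I) - 20125/37 = -21087/37 + 9*I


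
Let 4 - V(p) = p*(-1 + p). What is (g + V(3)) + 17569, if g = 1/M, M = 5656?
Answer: 99358953/5656 ≈ 17567.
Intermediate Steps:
V(p) = 4 - p*(-1 + p)
g = 1/5656 ≈ 0.00017680
(g + V(3)) + 17569 = (1/5656 + (4 + 3 - 1*3²)) + 17569 = (1/5656 + (4 + 3 - 1*9)) + 17569 = (1/5656 + (4 + 3 - 9)) + 17569 = (1/5656 - 2) + 17569 = -11311/5656 + 17569 = 99358953/5656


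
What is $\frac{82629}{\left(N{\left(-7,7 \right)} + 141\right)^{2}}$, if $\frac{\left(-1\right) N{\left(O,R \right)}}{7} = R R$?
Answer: $\frac{82629}{40804} \approx 2.025$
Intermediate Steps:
$N{\left(O,R \right)} = - 7 R^{2}$ ($N{\left(O,R \right)} = - 7 R R = - 7 R^{2}$)
$\frac{82629}{\left(N{\left(-7,7 \right)} + 141\right)^{2}} = \frac{82629}{\left(- 7 \cdot 7^{2} + 141\right)^{2}} = \frac{82629}{\left(\left(-7\right) 49 + 141\right)^{2}} = \frac{82629}{\left(-343 + 141\right)^{2}} = \frac{82629}{\left(-202\right)^{2}} = \frac{82629}{40804}$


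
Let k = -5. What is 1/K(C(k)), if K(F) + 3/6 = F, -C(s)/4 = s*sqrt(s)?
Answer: -2/8001 - 80*I*sqrt(5)/8001 ≈ -0.00024997 - 0.022358*I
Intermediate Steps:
C(s) = -4*s**(3/2) (C(s) = -4*s*sqrt(s) = -4*s**(3/2))
K(F) = -1/2 + F
1/K(C(k)) = 1/(-1/2 - (-20)*I*sqrt(5)) = 1/(-1/2 + 20*I*sqrt(5))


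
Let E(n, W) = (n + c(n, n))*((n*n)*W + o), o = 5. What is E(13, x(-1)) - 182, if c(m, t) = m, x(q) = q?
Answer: -4446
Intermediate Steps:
E(n, W) = 2*n*(5 + W*n**2) (E(n, W) = (n + n)*((n*n)*W + 5) = (2*n)*(n**2*W + 5) = (2*n)*(W*n**2 + 5) = (2*n)*(5 + W*n**2) = 2*n*(5 + W*n**2))
E(13, x(-1)) - 182 = 2*13*(5 - 1*13**2) - 182 = 2*13*(5 - 1*169) - 182 = 2*13*(5 - 169) - 182 = 2*13*(-164) - 182 = -4264 - 182 = -4446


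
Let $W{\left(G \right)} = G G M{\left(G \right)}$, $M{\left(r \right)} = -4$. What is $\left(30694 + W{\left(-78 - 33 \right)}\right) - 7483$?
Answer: $-26073$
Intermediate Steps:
$W{\left(G \right)} = - 4 G^{2}$ ($W{\left(G \right)} = G G \left(-4\right) = G^{2} \left(-4\right) = - 4 G^{2}$)
$\left(30694 + W{\left(-78 - 33 \right)}\right) - 7483 = \left(30694 - 4 \left(-78 - 33\right)^{2}\right) - 7483 = \left(30694 - 4 \left(-111\right)^{2}\right) - 7483 = \left(30694 - 49284\right) - 7483 = -18590 - 7483 = -26073$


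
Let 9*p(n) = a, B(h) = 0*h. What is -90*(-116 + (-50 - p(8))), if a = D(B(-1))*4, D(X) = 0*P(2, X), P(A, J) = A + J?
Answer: 14940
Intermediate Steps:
B(h) = 0
D(X) = 0 (D(X) = 0*(2 + X) = 0)
a = 0 (a = 0*4 = 0)
p(n) = 0 (p(n) = (⅑)*0 = 0)
-90*(-116 + (-50 - p(8))) = -90*(-116 + (-50 - 1*0)) = -90*(-116 + (-50 + 0)) = -90*(-116 - 50) = -90*(-166) = 14940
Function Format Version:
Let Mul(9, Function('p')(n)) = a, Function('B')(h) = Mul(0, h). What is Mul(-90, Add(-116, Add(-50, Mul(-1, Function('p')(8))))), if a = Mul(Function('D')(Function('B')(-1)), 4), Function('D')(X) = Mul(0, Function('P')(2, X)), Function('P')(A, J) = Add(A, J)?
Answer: 14940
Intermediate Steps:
Function('B')(h) = 0
Function('D')(X) = 0 (Function('D')(X) = Mul(0, Add(2, X)) = 0)
a = 0 (a = Mul(0, 4) = 0)
Function('p')(n) = 0 (Function('p')(n) = Mul(Rational(1, 9), 0) = 0)
Mul(-90, Add(-116, Add(-50, Mul(-1, Function('p')(8))))) = Mul(-90, Add(-116, Add(-50, Mul(-1, 0)))) = Mul(-90, Add(-116, Add(-50, 0))) = Mul(-90, Add(-116, -50)) = Mul(-90, -166) = 14940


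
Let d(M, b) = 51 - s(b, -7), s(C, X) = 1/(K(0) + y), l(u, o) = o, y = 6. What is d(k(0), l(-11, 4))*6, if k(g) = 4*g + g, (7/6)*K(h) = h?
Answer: 305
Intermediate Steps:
K(h) = 6*h/7
s(C, X) = 1/6 (s(C, X) = 1/((6/7)*0 + 6) = 1/(0 + 6) = 1/6)
k(g) = 5*g
d(M, b) = 305/6 (d(M, b) = 51 - 1*1/6 = 51 - 1/6 = 305/6)
d(k(0), l(-11, 4))*6 = (305/6)*6 = 305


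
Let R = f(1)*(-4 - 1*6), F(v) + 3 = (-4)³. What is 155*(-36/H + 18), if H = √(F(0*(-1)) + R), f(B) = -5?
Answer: 2790 + 5580*I*√17/17 ≈ 2790.0 + 1353.3*I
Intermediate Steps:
F(v) = -67 (F(v) = -3 + (-4)³ = -3 - 64 = -67)
R = 50 (R = -5*(-4 - 1*6) = -5*(-4 - 6) = -5*(-10) = 50)
H = I*√17 (H = √(-67 + 50) = √(-17) = I*√17 ≈ 4.1231*I)
155*(-36/H + 18) = 155*(-36*(-I*√17/17) + 18) = 155*(-(-36)*I*√17/17 + 18) = 155*(36*I*√17/17 + 18) = 155*(18 + 36*I*√17/17) = 2790 + 5580*I*√17/17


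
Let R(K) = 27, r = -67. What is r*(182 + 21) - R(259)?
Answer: -13628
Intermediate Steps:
r*(182 + 21) - R(259) = -67*(182 + 21) - 1*27 = -67*203 - 27 = -13601 - 27 = -13628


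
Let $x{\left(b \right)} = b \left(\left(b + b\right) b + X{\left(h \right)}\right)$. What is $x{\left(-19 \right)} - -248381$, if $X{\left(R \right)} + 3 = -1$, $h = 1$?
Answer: $234739$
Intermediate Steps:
$X{\left(R \right)} = -4$ ($X{\left(R \right)} = -3 - 1 = -4$)
$x{\left(b \right)} = b \left(-4 + 2 b^{2}\right)$ ($x{\left(b \right)} = b \left(\left(b + b\right) b - 4\right) = b \left(2 b b - 4\right) = b \left(2 b^{2} - 4\right) = b \left(-4 + 2 b^{2}\right)$)
$x{\left(-19 \right)} - -248381 = 2 \left(-19\right) \left(-2 + \left(-19\right)^{2}\right) - -248381 = 2 \left(-19\right) \left(-2 + 361\right) + 248381 = 2 \left(-19\right) 359 + 248381 = -13642 + 248381 = 234739$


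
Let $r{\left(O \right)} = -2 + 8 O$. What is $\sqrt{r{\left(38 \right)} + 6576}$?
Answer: $\sqrt{6878} \approx 82.934$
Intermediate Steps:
$\sqrt{r{\left(38 \right)} + 6576} = \sqrt{\left(-2 + 8 \cdot 38\right) + 6576} = \sqrt{\left(-2 + 304\right) + 6576} = \sqrt{302 + 6576} = \sqrt{6878}$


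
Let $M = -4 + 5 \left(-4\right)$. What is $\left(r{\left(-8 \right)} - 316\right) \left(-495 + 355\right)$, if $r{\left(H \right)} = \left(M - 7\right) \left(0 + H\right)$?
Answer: $9520$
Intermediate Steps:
$M = -24$ ($M = -4 - 20 = -24$)
$r{\left(H \right)} = - 31 H$ ($r{\left(H \right)} = \left(-24 - 7\right) \left(0 + H\right) = - 31 H$)
$\left(r{\left(-8 \right)} - 316\right) \left(-495 + 355\right) = \left(\left(-31\right) \left(-8\right) - 316\right) \left(-495 + 355\right) = \left(248 - 316\right) \left(-140\right) = \left(-68\right) \left(-140\right) = 9520$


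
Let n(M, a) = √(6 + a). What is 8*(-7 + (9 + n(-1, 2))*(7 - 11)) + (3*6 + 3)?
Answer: -323 - 64*√2 ≈ -413.51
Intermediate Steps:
8*(-7 + (9 + n(-1, 2))*(7 - 11)) + (3*6 + 3) = 8*(-7 + (9 + √(6 + 2))*(7 - 11)) + (3*6 + 3) = 8*(-7 + (9 + √8)*(-4)) + (18 + 3) = 8*(-7 + (9 + 2*√2)*(-4)) + 21 = 8*(-7 + (-36 - 8*√2)) + 21 = 8*(-43 - 8*√2) + 21 = (-344 - 64*√2) + 21 = -323 - 64*√2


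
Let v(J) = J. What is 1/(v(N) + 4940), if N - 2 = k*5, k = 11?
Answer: 1/4997 ≈ 0.00020012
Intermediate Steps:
N = 57 (N = 2 + 11*5 = 2 + 55 = 57)
1/(v(N) + 4940) = 1/(57 + 4940) = 1/4997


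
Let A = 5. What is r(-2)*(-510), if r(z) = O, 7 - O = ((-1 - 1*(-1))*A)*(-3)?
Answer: -3570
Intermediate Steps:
O = 7 (O = 7 - (-1 - 1*(-1))*5*(-3) = 7 - (-1 + 1)*5*(-3) = 7 - 0*5*(-3) = 7 - 0*(-3) = 7 - 1*0 = 7 + 0 = 7)
r(z) = 7
r(-2)*(-510) = 7*(-510) = -3570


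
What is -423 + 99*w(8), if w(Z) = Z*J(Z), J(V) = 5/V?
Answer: 72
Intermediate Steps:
w(Z) = 5 (w(Z) = Z*(5/Z) = 5)
-423 + 99*w(8) = -423 + 99*5 = -423 + 495 = 72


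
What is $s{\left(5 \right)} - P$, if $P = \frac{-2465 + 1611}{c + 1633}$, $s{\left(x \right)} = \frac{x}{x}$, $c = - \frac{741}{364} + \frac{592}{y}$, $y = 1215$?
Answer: $\frac{84555061}{55501981} \approx 1.5235$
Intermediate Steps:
$c = - \frac{52679}{34020}$ ($c = - \frac{741}{364} + \frac{592}{1215} = \left(-741\right) \frac{1}{364} + 592 \cdot \frac{1}{1215} = - \frac{57}{28} + \frac{592}{1215} = - \frac{52679}{34020} \approx -1.5485$)
$s{\left(x \right)} = 1$
$P = - \frac{29053080}{55501981}$ ($P = \frac{-2465 + 1611}{- \frac{52679}{34020} + 1633} = - \frac{854}{\frac{55501981}{34020}} = \left(-854\right) \frac{34020}{55501981} = - \frac{29053080}{55501981} \approx -0.52346$)
$s{\left(5 \right)} - P = 1 - - \frac{29053080}{55501981} = 1 + \frac{29053080}{55501981} = \frac{84555061}{55501981}$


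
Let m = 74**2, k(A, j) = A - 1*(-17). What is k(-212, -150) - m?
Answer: -5671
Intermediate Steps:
k(A, j) = 17 + A (k(A, j) = A + 17 = 17 + A)
m = 5476
k(-212, -150) - m = (17 - 212) - 1*5476 = -195 - 5476 = -5671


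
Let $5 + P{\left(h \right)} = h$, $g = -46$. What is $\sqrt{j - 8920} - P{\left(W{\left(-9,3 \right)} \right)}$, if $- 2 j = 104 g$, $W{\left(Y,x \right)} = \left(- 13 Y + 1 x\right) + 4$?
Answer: $-119 + 8 i \sqrt{102} \approx -119.0 + 80.796 i$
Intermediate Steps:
$W{\left(Y,x \right)} = 4 + x - 13 Y$ ($W{\left(Y,x \right)} = \left(- 13 Y + x\right) + 4 = \left(x - 13 Y\right) + 4 = 4 + x - 13 Y$)
$P{\left(h \right)} = -5 + h$
$j = 2392$ ($j = - \frac{104 \left(-46\right)}{2} = \left(- \frac{1}{2}\right) \left(-4784\right) = 2392$)
$\sqrt{j - 8920} - P{\left(W{\left(-9,3 \right)} \right)} = \sqrt{2392 - 8920} - \left(-5 + \left(4 + 3 - -117\right)\right) = \sqrt{-6528} - \left(-5 + \left(4 + 3 + 117\right)\right) = 8 i \sqrt{102} - \left(-5 + 124\right) = 8 i \sqrt{102} - 119 = -119 + 8 i \sqrt{102}$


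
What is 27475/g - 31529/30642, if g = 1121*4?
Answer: 350256457/68699364 ≈ 5.0984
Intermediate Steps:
g = 4484
27475/g - 31529/30642 = 27475/4484 - 31529/30642 = 350256457/68699364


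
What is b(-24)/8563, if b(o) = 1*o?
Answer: -24/8563 ≈ -0.0028028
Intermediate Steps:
b(o) = o
b(-24)/8563 = -24/8563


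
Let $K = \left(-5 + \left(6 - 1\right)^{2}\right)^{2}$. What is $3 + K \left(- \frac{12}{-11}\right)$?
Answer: $\frac{4833}{11} \approx 439.36$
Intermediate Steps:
$K = 400$ ($K = \left(-5 + 5^{2}\right)^{2} = \left(-5 + 25\right)^{2} = 20^{2} = 400$)
$3 + K \left(- \frac{12}{-11}\right) = 3 + 400 \left(- \frac{12}{-11}\right) = 3 + 400 \left(\left(-12\right) \left(- \frac{1}{11}\right)\right) = 3 + 400 \cdot \frac{12}{11} = 3 + \frac{4800}{11} = \frac{4833}{11}$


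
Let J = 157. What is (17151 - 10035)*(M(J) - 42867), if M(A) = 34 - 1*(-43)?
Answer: -304493640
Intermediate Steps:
M(A) = 77 (M(A) = 34 + 43 = 77)
(17151 - 10035)*(M(J) - 42867) = (17151 - 10035)*(77 - 42867) = 7116*(-42790) = -304493640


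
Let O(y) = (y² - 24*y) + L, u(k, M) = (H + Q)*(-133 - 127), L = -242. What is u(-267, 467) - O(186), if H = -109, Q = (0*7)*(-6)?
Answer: -1550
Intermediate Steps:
Q = 0 (Q = 0*(-6) = 0)
u(k, M) = 28340 (u(k, M) = (-109 + 0)*(-133 - 127) = -109*(-260) = 28340)
O(y) = -242 + y² - 24*y (O(y) = (y² - 24*y) - 242 = -242 + y² - 24*y)
u(-267, 467) - O(186) = 28340 - (-242 + 186² - 24*186) = 28340 - (-242 + 34596 - 4464) = 28340 - 1*29890 = 28340 - 29890 = -1550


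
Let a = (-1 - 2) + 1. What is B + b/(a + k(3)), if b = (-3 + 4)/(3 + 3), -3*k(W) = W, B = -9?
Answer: -163/18 ≈ -9.0556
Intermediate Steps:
a = -2 (a = -3 + 1 = -2)
k(W) = -W/3
b = ⅙ (b = 1/6 = 1*(⅙) = ⅙ ≈ 0.16667)
B + b/(a + k(3)) = -9 + (⅙)/(-2 - ⅓*3) = -9 + (⅙)/(-2 - 1) = -9 + (⅙)/(-3) = -9 - ⅓*⅙ = -9 - 1/18 = -163/18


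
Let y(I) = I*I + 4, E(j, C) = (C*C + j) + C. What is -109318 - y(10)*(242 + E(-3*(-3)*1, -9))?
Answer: -142910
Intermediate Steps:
E(j, C) = C + j + C² (E(j, C) = (C² + j) + C = (j + C²) + C = C + j + C²)
y(I) = 4 + I² (y(I) = I² + 4 = 4 + I²)
-109318 - y(10)*(242 + E(-3*(-3)*1, -9)) = -109318 - (4 + 10²)*(242 + (-9 - 3*(-3)*1 + (-9)²)) = -109318 - (4 + 100)*(242 + (-9 + 9*1 + 81)) = -109318 - 104*(242 + (-9 + 9 + 81)) = -109318 - 104*(242 + 81) = -109318 - 104*323 = -109318 - 1*33592 = -109318 - 33592 = -142910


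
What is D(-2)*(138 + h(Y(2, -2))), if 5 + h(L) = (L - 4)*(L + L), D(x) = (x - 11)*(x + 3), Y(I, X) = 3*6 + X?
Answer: -6721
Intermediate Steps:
Y(I, X) = 18 + X
D(x) = (-11 + x)*(3 + x)
h(L) = -5 + 2*L*(-4 + L) (h(L) = -5 + (L - 4)*(L + L) = -5 + (-4 + L)*(2*L) = -5 + 2*L*(-4 + L))
D(-2)*(138 + h(Y(2, -2))) = (-33 + (-2)² - 8*(-2))*(138 + (-5 - 8*(18 - 2) + 2*(18 - 2)²)) = (-33 + 4 + 16)*(138 + (-5 - 8*16 + 2*16²)) = -13*(138 + (-5 - 128 + 2*256)) = -13*(138 + (-5 - 128 + 512)) = -13*(138 + 379) = -13*517 = -6721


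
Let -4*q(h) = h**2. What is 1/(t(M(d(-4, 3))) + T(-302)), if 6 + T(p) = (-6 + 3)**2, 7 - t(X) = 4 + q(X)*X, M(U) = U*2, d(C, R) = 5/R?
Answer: 27/412 ≈ 0.065534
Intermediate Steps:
q(h) = -h**2/4
M(U) = 2*U
t(X) = 3 + X**3/4 (t(X) = 7 - (4 + (-X**2/4)*X) = 7 - (4 - X**3/4) = 7 + (-4 + X**3/4) = 3 + X**3/4)
T(p) = 3 (T(p) = -6 + (-6 + 3)**2 = -6 + (-3)**2 = -6 + 9 = 3)
1/(t(M(d(-4, 3))) + T(-302)) = 1/((3 + (2*(5/3))**3/4) + 3) = 1/((3 + (10/3)**3/4) + 3) = 1/((3 + (1/4)*(1000/27)) + 3) = 1/((3 + 250/27) + 3) = 1/(331/27 + 3) = 1/(412/27) = 27/412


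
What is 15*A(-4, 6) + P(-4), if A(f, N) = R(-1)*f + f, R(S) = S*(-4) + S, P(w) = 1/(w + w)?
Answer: -1921/8 ≈ -240.13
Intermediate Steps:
P(w) = 1/(2*w)
R(S) = -3*S (R(S) = -4*S + S = -3*S)
A(f, N) = 4*f (A(f, N) = (-3*(-1))*f + f = 3*f + f = 4*f)
15*A(-4, 6) + P(-4) = 15*(4*(-4)) + (1/2)/(-4) = 15*(-16) + (1/2)*(-1/4) = -240 - 1/8 = -1921/8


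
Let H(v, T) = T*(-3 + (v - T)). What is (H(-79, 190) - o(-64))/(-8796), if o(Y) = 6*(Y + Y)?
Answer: 12728/2199 ≈ 5.7881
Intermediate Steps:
H(v, T) = T*(-3 + v - T)
o(Y) = 12*Y (o(Y) = 6*(2*Y) = 12*Y)
(H(-79, 190) - o(-64))/(-8796) = (190*(-3 - 79 - 1*190) - 12*(-64))/(-8796) = (190*(-3 - 79 - 190) - 1*(-768))*(-1/8796) = (190*(-272) + 768)*(-1/8796) = (-51680 + 768)*(-1/8796) = -50912*(-1/8796) = 12728/2199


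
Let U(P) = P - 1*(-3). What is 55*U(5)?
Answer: 440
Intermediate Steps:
U(P) = 3 + P (U(P) = P + 3 = 3 + P)
55*U(5) = 55*(3 + 5) = 55*8 = 440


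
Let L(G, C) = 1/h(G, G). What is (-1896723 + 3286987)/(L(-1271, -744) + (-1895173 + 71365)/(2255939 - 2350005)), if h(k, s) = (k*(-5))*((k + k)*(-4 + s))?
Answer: 192399174392511414000/2683195806894719 ≈ 71705.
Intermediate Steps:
h(k, s) = -10*k²*(-4 + s) (h(k, s) = (-5*k)*((2*k)*(-4 + s)) = (-5*k)*(2*k*(-4 + s)) = -10*k²*(-4 + s))
L(G, C) = 1/(10*G²*(4 - G))
(-1896723 + 3286987)/(L(-1271, -744) + (-1895173 + 71365)/(2255939 - 2350005)) = (-1896723 + 3286987)/(-⅒/((-1271)²*(-4 - 1271)) + (-1895173 + 71365)/(2255939 - 2350005)) = 1390264/(-⅒*1/1615441/(-1275) - 1823808/(-94066)) = 1390264/(-⅒*1/1615441*(-1/1275) - 1823808*(-1/94066)) = 1390264/(1/20596872750 + 130272/6719) = 1390264/(2683195806894719/138390388007250) = 1390264*(138390388007250/2683195806894719) = 192399174392511414000/2683195806894719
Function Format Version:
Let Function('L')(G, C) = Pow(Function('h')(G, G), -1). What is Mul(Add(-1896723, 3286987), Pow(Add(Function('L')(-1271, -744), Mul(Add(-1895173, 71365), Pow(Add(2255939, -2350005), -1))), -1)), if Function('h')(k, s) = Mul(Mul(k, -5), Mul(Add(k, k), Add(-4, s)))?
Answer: Rational(192399174392511414000, 2683195806894719) ≈ 71705.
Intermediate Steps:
Function('h')(k, s) = Mul(-10, Pow(k, 2), Add(-4, s)) (Function('h')(k, s) = Mul(Mul(-5, k), Mul(Mul(2, k), Add(-4, s))) = Mul(Mul(-5, k), Mul(2, k, Add(-4, s))) = Mul(-10, Pow(k, 2), Add(-4, s)))
Function('L')(G, C) = Mul(Rational(1, 10), Pow(G, -2), Pow(Add(4, Mul(-1, G)), -1)) (Function('L')(G, C) = Pow(Mul(10, Pow(G, 2), Add(4, Mul(-1, G))), -1) = Mul(Rational(1, 10), Pow(G, -2), Pow(Add(4, Mul(-1, G)), -1)))
Mul(Add(-1896723, 3286987), Pow(Add(Function('L')(-1271, -744), Mul(Add(-1895173, 71365), Pow(Add(2255939, -2350005), -1))), -1)) = Mul(Add(-1896723, 3286987), Pow(Add(Mul(Rational(-1, 10), Pow(-1271, -2), Pow(Add(-4, -1271), -1)), Mul(Add(-1895173, 71365), Pow(Add(2255939, -2350005), -1))), -1)) = Mul(1390264, Pow(Add(Mul(Rational(-1, 10), Rational(1, 1615441), Pow(-1275, -1)), Mul(-1823808, Pow(-94066, -1))), -1)) = Mul(1390264, Pow(Add(Mul(Rational(-1, 10), Rational(1, 1615441), Rational(-1, 1275)), Mul(-1823808, Rational(-1, 94066))), -1)) = Mul(1390264, Pow(Add(Rational(1, 20596872750), Rational(130272, 6719)), -1)) = Mul(1390264, Pow(Rational(2683195806894719, 138390388007250), -1)) = Mul(1390264, Rational(138390388007250, 2683195806894719)) = Rational(192399174392511414000, 2683195806894719)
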